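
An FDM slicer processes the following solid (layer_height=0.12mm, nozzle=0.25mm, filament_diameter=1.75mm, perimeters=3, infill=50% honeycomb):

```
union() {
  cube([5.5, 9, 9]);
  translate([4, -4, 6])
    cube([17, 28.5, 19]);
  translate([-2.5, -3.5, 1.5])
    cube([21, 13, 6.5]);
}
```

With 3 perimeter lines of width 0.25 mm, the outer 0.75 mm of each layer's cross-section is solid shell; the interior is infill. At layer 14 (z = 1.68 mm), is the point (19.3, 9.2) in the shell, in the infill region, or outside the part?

outside

At z = 1.68 mm: the cube is present — its section is the full 5.5×9 rectangle; the cube at (4, -4) is not intersected at this z (z outside [6, 25]); the 21×13 cube at (-2.5, -3.5) contributes its full rectangle; Combining (union): the 5.5×9 cube lies entirely inside the 21×13 cube at (-2.5, -3.5), so the union is just the 21×13 cube at (-2.5, -3.5) — 1 connected region. Overall, the cross-section is a single solid region. The nearest boundary edge runs (18.50, 9.50)→(18.50, -3.50); distance from the point to it = 0.80 mm. The point is not inside any of the regions above, so it lies outside the cross-section (0.80 mm from the nearest boundary).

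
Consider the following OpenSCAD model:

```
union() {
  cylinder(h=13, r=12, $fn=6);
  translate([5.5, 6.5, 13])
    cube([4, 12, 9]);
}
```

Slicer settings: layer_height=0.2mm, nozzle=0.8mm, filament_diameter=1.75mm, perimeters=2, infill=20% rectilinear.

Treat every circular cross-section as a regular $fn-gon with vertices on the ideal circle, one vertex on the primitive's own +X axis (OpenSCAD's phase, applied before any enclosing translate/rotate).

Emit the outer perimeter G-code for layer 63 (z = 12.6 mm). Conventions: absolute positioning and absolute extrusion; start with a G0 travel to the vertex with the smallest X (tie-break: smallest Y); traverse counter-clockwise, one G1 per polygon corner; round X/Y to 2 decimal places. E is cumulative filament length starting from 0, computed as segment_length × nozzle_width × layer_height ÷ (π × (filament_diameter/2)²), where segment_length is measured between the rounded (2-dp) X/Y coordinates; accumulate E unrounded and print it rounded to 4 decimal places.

At z = 12.6 mm: the cylinder: section is a regular 6-gon, circumradius r=12; the cube at (5.5, 6.5) is not intersected at this z (z outside [13, 22]); Merging all regions: only the r=12 cylinder is present, so the union is just that shape — 1 connected region. The outline is a single polygon with 6 vertices. Extrusion per mm of travel: 0.8 × 0.2 / (π × 0.875²) = 0.066520. Accumulating E over each segment gives final E = 4.7889.

G0 X-12.00 Y0.00 Z12.60
G1 X-6.00 Y-10.39 E0.7981
G1 X6.00 Y-10.39 E1.5964
G1 X12.00 Y0.00 E2.3945
G1 X6.00 Y10.39 E3.1926
G1 X-6.00 Y10.39 E3.9908
G1 X-12.00 Y0.00 E4.7889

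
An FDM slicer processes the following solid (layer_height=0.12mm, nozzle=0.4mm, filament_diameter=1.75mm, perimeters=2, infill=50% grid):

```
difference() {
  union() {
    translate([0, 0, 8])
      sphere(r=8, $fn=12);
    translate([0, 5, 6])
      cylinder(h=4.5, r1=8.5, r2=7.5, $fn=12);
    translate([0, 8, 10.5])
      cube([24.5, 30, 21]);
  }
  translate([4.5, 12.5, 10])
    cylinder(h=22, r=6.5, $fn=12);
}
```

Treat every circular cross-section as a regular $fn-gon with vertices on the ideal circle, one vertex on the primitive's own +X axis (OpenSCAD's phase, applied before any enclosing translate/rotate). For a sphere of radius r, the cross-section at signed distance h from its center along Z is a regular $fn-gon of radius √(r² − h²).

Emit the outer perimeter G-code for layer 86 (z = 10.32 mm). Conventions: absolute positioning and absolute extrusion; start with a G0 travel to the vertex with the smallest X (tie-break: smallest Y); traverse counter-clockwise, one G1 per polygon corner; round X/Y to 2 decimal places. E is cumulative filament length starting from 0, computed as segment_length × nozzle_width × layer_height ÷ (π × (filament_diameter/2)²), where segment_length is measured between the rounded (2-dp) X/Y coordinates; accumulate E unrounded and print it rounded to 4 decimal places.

G0 X-7.66 Y0.00 Z10.32
G1 X-6.63 Y-3.83 E0.0791
G1 X-3.83 Y-6.63 E0.1582
G1 X0.00 Y-7.66 E0.2373
G1 X3.83 Y-6.63 E0.3165
G1 X6.63 Y-3.83 E0.3955
G1 X7.66 Y0.00 E0.4746
G1 X6.93 Y2.72 E0.5308
G1 X7.54 Y5.00 E0.5779
G1 X7.09 Y6.69 E0.6128
G1 X4.50 Y6.00 E0.6663
G1 X1.25 Y6.87 E0.7335
G1 X-1.13 Y9.25 E0.8006
G1 X-1.88 Y12.04 E0.8583
G1 X-3.77 Y11.53 E0.8974
G1 X-6.53 Y8.77 E0.9752
G1 X-7.54 Y5.00 E1.0531
G1 X-6.93 Y2.72 E1.1002
G1 X-7.66 Y0.00 E1.1564

At z = 10.32 mm: the sphere: section is a regular 12-gon, circumradius = √(r²−h²) = √(8²−2.32²) = 7.656; the cone at (0, 5) (r1=8.5→r2=7.5) has section circumradius 7.540 here — a regular 12-gon; the cube at (0, 8) is not intersected at this z (z outside [10.5, 31.5]); Taking the union: the regions partially overlap (shared area 100.55 mm²), so overlapping operands fuse into one piece — 1 connected region; the r=6.5 cylinder at (4.5, 12.5) contributes a regular 12-gon of circumradius 6.5; Taking the first minus the rest: starting from the result so far, the r=6.5 cylinder at (4.5, 12.5) partially overlaps it — only the 36.28 mm² overlap (of its 126.75 mm²) is removed, clipping the outline — 1 connected region. The outline is a single polygon with 18 vertices. Extrusion per mm of travel: 0.4 × 0.12 / (π × 0.875²) = 0.019956. Accumulating E over each segment gives final E = 1.1564.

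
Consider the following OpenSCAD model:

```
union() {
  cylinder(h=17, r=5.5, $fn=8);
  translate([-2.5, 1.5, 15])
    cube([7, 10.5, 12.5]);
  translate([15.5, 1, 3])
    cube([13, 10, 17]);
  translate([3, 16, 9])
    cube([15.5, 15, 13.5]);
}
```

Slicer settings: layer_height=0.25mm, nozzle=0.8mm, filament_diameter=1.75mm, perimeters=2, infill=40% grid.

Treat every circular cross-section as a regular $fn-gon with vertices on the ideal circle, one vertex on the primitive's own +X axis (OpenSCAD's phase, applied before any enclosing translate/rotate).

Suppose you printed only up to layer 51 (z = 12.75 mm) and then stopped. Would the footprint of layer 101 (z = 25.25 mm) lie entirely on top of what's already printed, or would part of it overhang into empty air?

Compare the two slices. At z = 12.75: the r=5.5 cylinder contributes a regular 8-gon of circumradius 5.5 (area = (8/2)·5.500²·sin(360°/8) = 85.56 mm²); the cube at (-2.5, 1.5) is absent (z outside [15, 27.5]); the cube at (15.5, 1) is present — its section is the full 13×10 rectangle (area 130.00 mm²); the 15.5×15 cube at (3, 16) contributes its full rectangle (area 232.50 mm²); Taking the union: the 3 present regions are separate (no shared area or edge), so areas and boundary lengths simply add and each stays a separate island — area = 448.06 mm². At z = 25.25: the cylinder is not intersected at this z (z outside [0, 17]); the 7×10.5 cube at (-2.5, 1.5) contributes its full rectangle (area 73.50 mm²); the cube at (15.5, 1) is not intersected at this z (z outside [3, 20]); the cube at (3, 16) does not reach this height (z outside [9, 22.5]); Combining (union): only the 7×10.5 cube at (-2.5, 1.5) is present, so the union is just that shape — area = 73.50 mm². Checking containment: at z = 25.25 the cross-section extends beyond the z = 12.75 cross-section by about 51.36 mm².

part overhangs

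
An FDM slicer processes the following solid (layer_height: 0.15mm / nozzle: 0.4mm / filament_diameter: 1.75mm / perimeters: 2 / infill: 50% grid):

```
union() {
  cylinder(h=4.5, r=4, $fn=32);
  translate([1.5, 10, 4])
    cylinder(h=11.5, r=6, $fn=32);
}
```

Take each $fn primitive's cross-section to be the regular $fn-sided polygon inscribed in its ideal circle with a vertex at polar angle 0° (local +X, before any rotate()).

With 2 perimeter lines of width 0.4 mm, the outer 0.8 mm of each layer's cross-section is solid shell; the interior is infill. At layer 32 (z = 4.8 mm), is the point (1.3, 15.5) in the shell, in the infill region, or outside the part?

shell

At z = 4.8 mm: the cylinder is not intersected at this z (z outside [0, 4.5]); the r=6 cylinder at (1.5, 10) gives a regular 32-gon of circumradius 6 (constant along its height); Merging all regions: only the r=6 cylinder at (1.5, 10) is present, so the union is just that shape — 1 connected region. Overall, the cross-section is a single solid region. The nearest boundary edge runs (1.50, 16.00)→(0.33, 15.88); distance from the point to it = 0.48 mm. The point is inside the cross-section, 0.48 mm from the nearest boundary — within the 0.8 mm shell band (2 × 0.4).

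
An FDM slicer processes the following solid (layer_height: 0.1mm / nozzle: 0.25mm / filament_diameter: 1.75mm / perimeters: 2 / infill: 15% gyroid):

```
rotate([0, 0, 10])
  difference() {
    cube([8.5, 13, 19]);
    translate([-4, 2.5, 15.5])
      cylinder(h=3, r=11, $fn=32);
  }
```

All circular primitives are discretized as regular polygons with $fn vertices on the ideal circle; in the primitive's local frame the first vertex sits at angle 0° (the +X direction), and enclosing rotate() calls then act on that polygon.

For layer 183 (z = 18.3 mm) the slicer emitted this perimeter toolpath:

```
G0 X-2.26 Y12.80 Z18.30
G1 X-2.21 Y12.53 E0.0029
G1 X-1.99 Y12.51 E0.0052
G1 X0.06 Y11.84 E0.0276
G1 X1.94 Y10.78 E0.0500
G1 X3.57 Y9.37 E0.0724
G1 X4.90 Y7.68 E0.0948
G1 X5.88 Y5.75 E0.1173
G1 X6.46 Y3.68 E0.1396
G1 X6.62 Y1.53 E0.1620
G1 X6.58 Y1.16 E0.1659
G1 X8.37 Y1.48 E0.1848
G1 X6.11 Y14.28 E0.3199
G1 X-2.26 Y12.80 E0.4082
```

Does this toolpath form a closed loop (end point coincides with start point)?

yes

Start point (G0): (-2.26, 12.80). End point (last G1): the path returns to the start — closed.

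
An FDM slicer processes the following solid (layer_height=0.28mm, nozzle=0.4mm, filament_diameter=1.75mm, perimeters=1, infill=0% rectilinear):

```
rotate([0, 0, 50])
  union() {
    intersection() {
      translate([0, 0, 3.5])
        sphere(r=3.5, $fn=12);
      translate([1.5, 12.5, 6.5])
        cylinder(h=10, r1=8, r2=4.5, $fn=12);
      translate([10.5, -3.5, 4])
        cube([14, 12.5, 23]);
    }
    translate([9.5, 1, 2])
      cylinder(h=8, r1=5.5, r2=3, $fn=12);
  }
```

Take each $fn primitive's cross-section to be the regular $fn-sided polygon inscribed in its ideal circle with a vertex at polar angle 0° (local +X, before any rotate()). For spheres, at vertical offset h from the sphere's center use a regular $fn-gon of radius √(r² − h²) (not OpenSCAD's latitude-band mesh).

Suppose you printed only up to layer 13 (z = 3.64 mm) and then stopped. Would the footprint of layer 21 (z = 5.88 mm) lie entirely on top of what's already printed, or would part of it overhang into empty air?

Compare the two slices. At z = 3.64: the sphere: section is a regular 12-gon, circumradius = √(r²−h²) = √(3.5²−0.14²) = 3.497 (area = (12/2)·3.497²·sin(360°/12) = 36.69 mm²); the cone at (1.5, 12.5) is absent (z outside [6.5, 16.5]); the cube at (10.5, -3.5) is absent (z outside [4, 27]); Keeping only the common overlap: at least one operand is absent at this height, so nothing remains; the cone at (9.5, 1): at t=0.205 of its height the radius interpolates to r₁+(r₂−r₁)t = 4.987, giving a regular 12-gon of that circumradius (area = (12/2)·4.987²·sin(360°/12) = 74.63 mm²); Taking the union: only the cone at (9.5, 1) is present, so the union is just that shape — area = 74.63 mm²; (whole slice rotated 50° about Z — lengths, areas and connectivity unchanged). At z = 5.88: the r=3.5 sphere contributes a regular 12-gon of circumradius √(3.5²−2.38²) = 2.566 (area = (12/2)·2.566²·sin(360°/12) = 19.76 mm²); the cone at (1.5, 12.5) is absent (z outside [6.5, 16.5]); the cube at (10.5, -3.5) is present — its section is the full 14×12.5 rectangle (area 175.00 mm²); Keeping only the common overlap: at least one operand is absent at this height, so nothing remains; the cone at (9.5, 1) (r1=5.5→r2=3) has section circumradius 4.287 here — a regular 12-gon (area = (12/2)·4.287²·sin(360°/12) = 55.15 mm²); Combining (union): only the cone at (9.5, 1) is present, so the union is just that shape — area = 55.15 mm²; (whole slice rotated 50° about Z — lengths, areas and connectivity unchanged). Checking containment: the cross-section at z = 5.88 is a subset of the cross-section at z = 3.64.

entirely on top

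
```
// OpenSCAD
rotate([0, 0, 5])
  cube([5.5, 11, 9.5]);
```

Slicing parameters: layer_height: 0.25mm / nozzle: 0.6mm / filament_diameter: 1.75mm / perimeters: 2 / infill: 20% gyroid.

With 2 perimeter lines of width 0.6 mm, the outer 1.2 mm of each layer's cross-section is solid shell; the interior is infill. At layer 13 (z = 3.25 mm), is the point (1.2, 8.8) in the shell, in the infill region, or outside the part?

infill

At z = 3.25 mm: the cube is present — its section is the full 5.5×11 rectangle; (rotated 5° about Z; rotation is an isometry so areas/perimeters/island counts are preserved). Overall, the cross-section is a single solid region. Undo the 5° rotation: the query point maps to (1.962, 8.662) in the un-rotated model frame. The nearest boundary edge runs (0.00, 11.00)→(0.00, 0.00); distance from the point to it = 1.96 mm. The point is inside the cross-section and 1.96 mm from the nearest boundary — more than the 1.2 mm shell width (2 × 0.6), so it's in the infill interior.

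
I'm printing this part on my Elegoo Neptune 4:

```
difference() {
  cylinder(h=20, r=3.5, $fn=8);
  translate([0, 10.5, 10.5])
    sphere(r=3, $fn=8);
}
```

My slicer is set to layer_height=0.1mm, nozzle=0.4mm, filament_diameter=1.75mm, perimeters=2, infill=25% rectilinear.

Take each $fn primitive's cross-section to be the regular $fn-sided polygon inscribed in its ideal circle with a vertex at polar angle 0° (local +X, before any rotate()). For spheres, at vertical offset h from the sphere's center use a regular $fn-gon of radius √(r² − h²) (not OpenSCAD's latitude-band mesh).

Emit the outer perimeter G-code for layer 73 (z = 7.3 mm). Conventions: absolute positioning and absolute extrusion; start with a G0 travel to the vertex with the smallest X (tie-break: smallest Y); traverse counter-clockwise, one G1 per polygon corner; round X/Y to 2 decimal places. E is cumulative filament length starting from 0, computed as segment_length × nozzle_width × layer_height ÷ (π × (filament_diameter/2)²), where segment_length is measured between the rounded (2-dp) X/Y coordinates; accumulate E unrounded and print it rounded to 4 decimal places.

At z = 7.3 mm: the cylinder: section is a regular 8-gon, circumradius r=3.5; the sphere at (0, 10.5) does not reach this height (|z−center|=3.200 > r=3); After the difference (first − rest): none of the subtracted shapes is present at this height, so the r=3.5 cylinder is unchanged — 1 connected region. The outline is a single polygon with 8 vertices. Extrusion per mm of travel: 0.4 × 0.1 / (π × 0.875²) = 0.016630. Accumulating E over each segment gives final E = 0.3560.

G0 X-3.50 Y0.00 Z7.30
G1 X-2.47 Y-2.47 E0.0445
G1 X0.00 Y-3.50 E0.0890
G1 X2.47 Y-2.47 E0.1335
G1 X3.50 Y0.00 E0.1780
G1 X2.47 Y2.47 E0.2225
G1 X0.00 Y3.50 E0.2670
G1 X-2.47 Y2.47 E0.3115
G1 X-3.50 Y0.00 E0.3560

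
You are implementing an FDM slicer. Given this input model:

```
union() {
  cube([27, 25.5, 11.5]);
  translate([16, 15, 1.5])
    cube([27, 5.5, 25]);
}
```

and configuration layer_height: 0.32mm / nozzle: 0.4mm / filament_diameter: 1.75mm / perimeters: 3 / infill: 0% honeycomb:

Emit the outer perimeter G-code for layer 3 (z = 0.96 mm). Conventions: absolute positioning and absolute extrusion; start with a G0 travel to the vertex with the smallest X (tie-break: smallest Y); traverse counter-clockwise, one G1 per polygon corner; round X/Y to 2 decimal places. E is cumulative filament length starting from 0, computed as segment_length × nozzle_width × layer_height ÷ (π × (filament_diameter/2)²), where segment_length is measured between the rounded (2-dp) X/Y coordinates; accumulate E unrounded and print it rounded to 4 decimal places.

G0 X0.00 Y0.00 Z0.96
G1 X27.00 Y0.00 E1.4368
G1 X27.00 Y25.50 E2.7939
G1 X0.00 Y25.50 E4.2307
G1 X0.00 Y0.00 E5.5877

At z = 0.96 mm: the 27×25.5 cube contributes its full rectangle; the cube at (16, 15) is not intersected at this z (z outside [1.5, 26.5]); Merging all regions: only the 27×25.5 cube is present, so the union is just that shape — 1 connected region. The outline is a single polygon with 4 vertices. Extrusion per mm of travel: 0.4 × 0.32 / (π × 0.875²) = 0.053216. Accumulating E over each segment gives final E = 5.5877.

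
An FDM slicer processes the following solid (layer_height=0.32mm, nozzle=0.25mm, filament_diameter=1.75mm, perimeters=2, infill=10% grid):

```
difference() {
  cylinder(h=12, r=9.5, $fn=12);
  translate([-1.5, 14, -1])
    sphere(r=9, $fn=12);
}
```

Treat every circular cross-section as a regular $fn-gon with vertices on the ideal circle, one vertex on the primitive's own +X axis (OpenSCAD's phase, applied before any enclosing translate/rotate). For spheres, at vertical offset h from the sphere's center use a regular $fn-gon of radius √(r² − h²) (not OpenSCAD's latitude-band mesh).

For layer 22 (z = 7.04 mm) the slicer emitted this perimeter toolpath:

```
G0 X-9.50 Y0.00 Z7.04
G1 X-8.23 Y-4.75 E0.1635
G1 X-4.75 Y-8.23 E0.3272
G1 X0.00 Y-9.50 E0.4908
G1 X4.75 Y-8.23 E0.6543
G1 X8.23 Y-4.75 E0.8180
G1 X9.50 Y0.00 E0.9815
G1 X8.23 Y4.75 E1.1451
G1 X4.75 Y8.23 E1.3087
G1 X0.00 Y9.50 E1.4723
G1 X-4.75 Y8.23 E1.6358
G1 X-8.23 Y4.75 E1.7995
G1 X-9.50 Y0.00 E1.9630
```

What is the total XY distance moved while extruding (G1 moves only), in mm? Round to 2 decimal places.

Sum the Euclidean lengths of each G1 segment: total = 59.02 mm.

59.02 mm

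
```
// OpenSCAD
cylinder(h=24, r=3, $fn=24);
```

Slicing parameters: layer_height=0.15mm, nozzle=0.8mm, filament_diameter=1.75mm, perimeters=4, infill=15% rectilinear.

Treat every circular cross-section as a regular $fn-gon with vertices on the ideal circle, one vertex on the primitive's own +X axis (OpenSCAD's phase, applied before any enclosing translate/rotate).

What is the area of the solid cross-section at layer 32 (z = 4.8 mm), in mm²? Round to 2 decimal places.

27.95 mm²

At z = 4.8 mm: the cylinder: section is a regular 24-gon, circumradius r=3 (area = (24/2)·3.000²·sin(360°/24) = 27.95 mm²). Overall, the cross-section is a single solid region. Net area = 27.95 mm².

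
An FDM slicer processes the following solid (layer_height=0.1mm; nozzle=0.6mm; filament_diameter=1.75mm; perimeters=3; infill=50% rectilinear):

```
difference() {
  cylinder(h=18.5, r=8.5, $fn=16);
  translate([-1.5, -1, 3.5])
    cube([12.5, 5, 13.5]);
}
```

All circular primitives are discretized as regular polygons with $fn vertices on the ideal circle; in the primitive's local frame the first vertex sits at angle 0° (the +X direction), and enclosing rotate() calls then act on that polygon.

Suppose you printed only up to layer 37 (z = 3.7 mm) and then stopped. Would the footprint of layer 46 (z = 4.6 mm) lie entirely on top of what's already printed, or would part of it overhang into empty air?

entirely on top

Compare the two slices. At z = 3.7: the cylinder: section is a regular 16-gon, circumradius r=8.5 (area = (16/2)·8.500²·sin(360°/16) = 221.19 mm²); the cube at (-1.5, -1) is present — its section is the full 12.5×5 rectangle (area 62.50 mm²); After the difference (first − rest): starting from the r=8.5 cylinder (221.19 mm²), the 12.5×5 cube at (-1.5, -1) partially overlaps it — only the 48.18 mm² overlap (of its 62.50 mm²) is removed, clipping the outline — area = 173.01 mm². At z = 4.6: the r=8.5 cylinder contributes a regular 16-gon of circumradius 8.5 (area = (16/2)·8.500²·sin(360°/16) = 221.19 mm²); the 12.5×5 cube at (-1.5, -1) contributes its full rectangle (area 62.50 mm²); After the difference (first − rest): starting from the r=8.5 cylinder (221.19 mm²), the 12.5×5 cube at (-1.5, -1) partially overlaps it — only the 48.18 mm² overlap (of its 62.50 mm²) is removed, clipping the outline — area = 173.01 mm². Checking containment: the cross-section at z = 4.6 is a subset of the cross-section at z = 3.7.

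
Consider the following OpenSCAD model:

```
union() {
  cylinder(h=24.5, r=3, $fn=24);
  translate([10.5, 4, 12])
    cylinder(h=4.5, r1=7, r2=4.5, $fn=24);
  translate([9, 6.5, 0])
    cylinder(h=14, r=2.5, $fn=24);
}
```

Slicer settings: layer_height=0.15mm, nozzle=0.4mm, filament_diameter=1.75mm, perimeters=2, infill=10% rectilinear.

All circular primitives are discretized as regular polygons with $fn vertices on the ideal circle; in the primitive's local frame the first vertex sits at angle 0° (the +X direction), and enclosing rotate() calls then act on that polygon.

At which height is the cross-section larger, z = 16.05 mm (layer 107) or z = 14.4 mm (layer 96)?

layer 96 (z = 14.4 mm)

Layer 107 (z = 16.05): the r=3 cylinder contributes a regular 24-gon of circumradius 3 (area = (24/2)·3.000²·sin(360°/24) = 27.95 mm²); the cone at (10.5, 4) contributes a regular 24-gon of circumradius 4.750 (interpolated between r1=7 and r2=4.5 at t=0.900) (area = (24/2)·4.750²·sin(360°/24) = 70.08 mm²); the cylinder at (9, 6.5) is not intersected at this z (z outside [0, 14]); Combining (union): the 2 present regions are separate (no shared area or edge), so areas and boundary lengths simply add and each stays a separate island — area = 98.03 mm². So its area = 98.03 mm². Layer 96 (z = 14.4): the r=3 cylinder gives a regular 24-gon of circumradius 3 (constant along its height) (area = (24/2)·3.000²·sin(360°/24) = 27.95 mm²); the cone at (10.5, 4): at t=0.533 of its height the radius interpolates to r₁+(r₂−r₁)t = 5.667, giving a regular 24-gon of that circumradius (area = (24/2)·5.667²·sin(360°/24) = 99.73 mm²); the cylinder at (9, 6.5) does not reach this height (z outside [0, 14]); Taking the union: the 2 present regions are separate (no shared area or edge), so areas and boundary lengths simply add and each stays a separate island — area = 127.68 mm². So its area = 127.68 mm². Layer 96 is larger (127.68 vs 98.03 mm²).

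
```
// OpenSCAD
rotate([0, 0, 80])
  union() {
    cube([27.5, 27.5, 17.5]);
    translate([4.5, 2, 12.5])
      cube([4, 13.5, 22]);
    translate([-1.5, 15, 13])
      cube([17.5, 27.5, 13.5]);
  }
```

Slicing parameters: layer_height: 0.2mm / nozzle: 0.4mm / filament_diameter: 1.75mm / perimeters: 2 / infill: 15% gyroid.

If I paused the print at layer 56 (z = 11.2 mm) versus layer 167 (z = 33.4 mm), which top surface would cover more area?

layer 56 (z = 11.2 mm)

Layer 56 (z = 11.2): the cube (footprint 27.5×27.5) is included at this height (area 756.25 mm²); the cube at (4.5, 2) is absent (z outside [12.5, 34.5]); the cube at (-1.5, 15) is absent (z outside [13, 26.5]); Taking the union: only the 27.5×27.5 cube is present, so the union is just that shape — area = 756.25 mm²; (rotated 80° about Z; rotation is an isometry so areas/perimeters/island counts are preserved). So its area = 756.25 mm². Layer 167 (z = 33.4): the cube is not intersected at this z (z outside [0, 17.5]); the 4×13.5 cube at (4.5, 2) contributes its full rectangle (area 54.00 mm²); the cube at (-1.5, 15) is absent (z outside [13, 26.5]); Taking the union: only the 4×13.5 cube at (4.5, 2) is present, so the union is just that shape — area = 54.00 mm²; (whole slice rotated 80° about Z — lengths, areas and connectivity unchanged). So its area = 54.00 mm². Layer 56 is larger (756.25 vs 54.00 mm²).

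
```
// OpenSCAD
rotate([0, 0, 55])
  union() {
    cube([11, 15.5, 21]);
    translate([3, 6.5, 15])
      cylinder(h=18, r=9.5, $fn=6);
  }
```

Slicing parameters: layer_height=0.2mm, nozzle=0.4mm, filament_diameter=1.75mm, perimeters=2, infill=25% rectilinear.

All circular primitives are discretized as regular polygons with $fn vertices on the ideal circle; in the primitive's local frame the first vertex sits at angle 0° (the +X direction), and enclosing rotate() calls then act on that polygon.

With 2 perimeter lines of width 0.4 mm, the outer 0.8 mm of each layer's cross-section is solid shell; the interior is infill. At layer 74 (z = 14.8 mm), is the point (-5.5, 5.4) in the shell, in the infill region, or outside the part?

At z = 14.8 mm: the cube is present — its section is the full 11×15.5 rectangle; the cylinder at (3, 6.5) is absent (z outside [15, 33]); Combining (union): only the 11×15.5 cube is present, so the union is just that shape — 1 connected region; (rotated 55° about Z; rotation is an isometry so areas/perimeters/island counts are preserved). Overall, the cross-section is a single solid region. Undo the 55° rotation: the query point maps to (1.269, 7.603) in the un-rotated model frame. The nearest boundary edge runs (0.00, 15.50)→(0.00, 0.00); distance from the point to it = 1.27 mm. The point is inside the cross-section and 1.27 mm from the nearest boundary — more than the 0.8 mm shell width (2 × 0.4), so it's in the infill interior.

infill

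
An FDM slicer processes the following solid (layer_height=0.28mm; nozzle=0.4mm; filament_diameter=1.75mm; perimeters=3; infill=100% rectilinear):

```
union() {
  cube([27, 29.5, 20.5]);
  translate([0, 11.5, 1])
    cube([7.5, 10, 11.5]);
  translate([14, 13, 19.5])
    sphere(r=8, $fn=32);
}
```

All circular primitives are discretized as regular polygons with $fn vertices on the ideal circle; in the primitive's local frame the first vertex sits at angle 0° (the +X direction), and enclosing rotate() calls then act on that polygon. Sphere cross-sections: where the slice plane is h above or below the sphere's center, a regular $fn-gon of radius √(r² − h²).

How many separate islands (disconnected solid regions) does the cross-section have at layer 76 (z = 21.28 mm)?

At z = 21.28 mm: the cube is absent (z outside [0, 20.5]); the cube at (0, 11.5) is absent (z outside [1, 12.5]); the r=8 sphere at (14, 13) slices to a regular 32-gon of circumradius 7.799 (√(r²−h²) with h=1.78 from center); Combining (union): only the r=8 sphere at (14, 13) is present, so the union is just that shape — 1 connected region. Overall, the cross-section is a single solid region. Island count = 1.

1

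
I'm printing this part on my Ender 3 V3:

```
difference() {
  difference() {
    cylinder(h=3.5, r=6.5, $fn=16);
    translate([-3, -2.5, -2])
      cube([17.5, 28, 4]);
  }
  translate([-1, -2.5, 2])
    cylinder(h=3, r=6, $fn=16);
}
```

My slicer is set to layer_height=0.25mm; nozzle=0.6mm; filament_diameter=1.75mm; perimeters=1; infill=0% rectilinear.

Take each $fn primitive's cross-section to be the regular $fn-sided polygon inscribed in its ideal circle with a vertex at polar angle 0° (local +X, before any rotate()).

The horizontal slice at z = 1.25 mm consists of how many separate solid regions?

1

At z = 1.25 mm: the r=6.5 cylinder contributes a regular 16-gon of circumradius 6.5; the cube at (-3, -2.5) is present — its section is the full 17.5×28 rectangle; Subtracting the remaining from the first: starting from the r=6.5 cylinder, the 17.5×28 cube at (-3, -2.5) partially overlaps it — only the 74.01 mm² overlap (of its 490.00 mm²) is removed, clipping the outline — 1 connected region; the cylinder at (-1, -2.5) is absent (z outside [2, 5]); After the difference (first − rest): none of the subtracted shapes is present at this height, so the result so far is unchanged — 1 connected region. The result has 1 disconnected region.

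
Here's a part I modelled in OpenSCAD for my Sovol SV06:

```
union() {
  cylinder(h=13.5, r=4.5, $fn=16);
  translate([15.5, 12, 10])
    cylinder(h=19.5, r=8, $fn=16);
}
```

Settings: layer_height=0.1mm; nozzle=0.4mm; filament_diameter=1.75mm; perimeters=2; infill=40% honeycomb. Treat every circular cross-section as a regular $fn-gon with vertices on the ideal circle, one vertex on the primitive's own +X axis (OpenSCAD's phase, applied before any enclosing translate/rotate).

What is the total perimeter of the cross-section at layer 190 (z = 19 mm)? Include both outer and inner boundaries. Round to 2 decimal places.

At z = 19 mm: the cylinder is absent (z outside [0, 13.5]); the cylinder at (15.5, 12): section is a regular 16-gon, circumradius r=8 (perimeter = 2·16·8.000·sin(180°/16) = 49.94 mm); Combining (union): only the r=8 cylinder at (15.5, 12) is present, so the union is just that shape — boundary = 49.94 mm. Overall, the cross-section is a single solid region. Total boundary length (outer) = 49.94 mm.

49.94 mm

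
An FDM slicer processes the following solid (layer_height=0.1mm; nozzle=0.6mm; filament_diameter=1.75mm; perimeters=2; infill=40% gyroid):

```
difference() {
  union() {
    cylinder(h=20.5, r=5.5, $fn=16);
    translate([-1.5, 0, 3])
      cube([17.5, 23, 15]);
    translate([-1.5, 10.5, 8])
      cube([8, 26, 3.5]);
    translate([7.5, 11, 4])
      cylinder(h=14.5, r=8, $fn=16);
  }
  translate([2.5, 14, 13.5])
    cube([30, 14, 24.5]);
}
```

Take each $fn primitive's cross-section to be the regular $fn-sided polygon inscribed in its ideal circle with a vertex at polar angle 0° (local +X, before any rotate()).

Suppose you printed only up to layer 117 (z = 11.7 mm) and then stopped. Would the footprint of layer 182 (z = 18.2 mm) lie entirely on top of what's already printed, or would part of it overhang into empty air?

Compare the two slices. At z = 11.7: the r=5.5 cylinder gives a regular 16-gon of circumradius 5.5 (constant along its height) (area = (16/2)·5.500²·sin(360°/16) = 92.61 mm²); the 17.5×23 cube at (-1.5, 0) contributes its full rectangle (area 402.50 mm²); the cube at (-1.5, 10.5) is absent (z outside [8, 11.5]); the r=8 cylinder at (7.5, 11) gives a regular 16-gon of circumradius 8 (constant along its height) (area = (16/2)·8.000²·sin(360°/16) = 195.93 mm²); Merging all regions: the regions partially overlap — summed areas 691.04 mm² minus the doubly-counted overlap 227.11 mm² gives 463.93 mm² — area = 463.93 mm²; the cube at (2.5, 14) does not reach this height (z outside [13.5, 38]); Subtracting the remaining from the first: none of the subtracted shapes is present at this height, so the result so far is unchanged — area = 463.93 mm². At z = 18.2: the cylinder: section is a regular 16-gon, circumradius r=5.5 (area = (16/2)·5.500²·sin(360°/16) = 92.61 mm²); the cube at (-1.5, 0) is absent (z outside [3, 18]); the cube at (-1.5, 10.5) is not intersected at this z (z outside [8, 11.5]); the r=8 cylinder at (7.5, 11) gives a regular 16-gon of circumradius 8 (constant along its height) (area = (16/2)·8.000²·sin(360°/16) = 195.93 mm²); Merging all regions: the 2 present regions are separate (no shared area or edge), so areas and boundary lengths simply add and each stays a separate island — area = 288.54 mm²; the cube at (2.5, 14) is present — its section is the full 30×14 rectangle (area 420.00 mm²); Subtracting the remaining from the first: starting from that combined region (288.54 mm²), the 30×14 cube at (2.5, 14) partially overlaps it — only the 47.51 mm² overlap (of its 420.00 mm²) is removed, clipping the outline — area = 241.03 mm². Checking containment: the cross-section at z = 18.2 is a subset of the cross-section at z = 11.7.

entirely on top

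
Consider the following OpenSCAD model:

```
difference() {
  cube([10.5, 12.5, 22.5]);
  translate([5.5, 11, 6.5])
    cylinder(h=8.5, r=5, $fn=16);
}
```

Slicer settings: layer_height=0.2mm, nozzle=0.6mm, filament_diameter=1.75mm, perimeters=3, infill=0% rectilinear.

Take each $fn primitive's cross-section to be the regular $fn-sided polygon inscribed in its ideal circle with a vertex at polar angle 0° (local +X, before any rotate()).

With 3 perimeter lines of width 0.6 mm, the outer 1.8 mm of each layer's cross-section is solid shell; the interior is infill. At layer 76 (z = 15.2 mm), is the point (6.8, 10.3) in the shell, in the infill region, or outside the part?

infill

At z = 15.2 mm: the cube (footprint 10.5×12.5) is included at this height; the cylinder at (5.5, 11) is absent (z outside [6.5, 15]); Taking the first minus the rest: none of the subtracted shapes is present at this height, so the 10.5×12.5 cube is unchanged — 1 connected region. Overall, the cross-section is a single solid region. The nearest boundary edge runs (10.50, 12.50)→(0.00, 12.50); distance from the point to it = 2.20 mm. The point is inside the cross-section and 2.20 mm from the nearest boundary — more than the 1.8 mm shell width (3 × 0.6), so it's in the infill interior.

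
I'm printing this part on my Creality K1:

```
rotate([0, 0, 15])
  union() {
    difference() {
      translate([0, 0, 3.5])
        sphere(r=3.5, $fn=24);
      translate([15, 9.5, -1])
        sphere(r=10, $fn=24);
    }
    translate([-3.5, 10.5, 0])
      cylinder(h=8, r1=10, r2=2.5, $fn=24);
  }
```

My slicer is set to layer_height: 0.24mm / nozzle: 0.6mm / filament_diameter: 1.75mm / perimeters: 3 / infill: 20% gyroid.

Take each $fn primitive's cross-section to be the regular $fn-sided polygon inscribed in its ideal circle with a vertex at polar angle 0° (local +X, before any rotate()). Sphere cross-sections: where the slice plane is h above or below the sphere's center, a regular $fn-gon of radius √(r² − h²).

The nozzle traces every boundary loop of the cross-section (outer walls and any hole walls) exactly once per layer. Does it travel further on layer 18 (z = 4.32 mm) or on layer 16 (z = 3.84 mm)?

Layer 18 (z = 4.32): the r=3.5 sphere contributes a regular 24-gon of circumradius √(3.5²−0.82²) = 3.403 (perimeter = 2·24·3.403·sin(180°/24) = 21.32 mm); the sphere at (15, 9.5): section is a regular 24-gon, circumradius = √(r²−h²) = √(10²−5.32²) = 8.467 (perimeter = 2·24·8.467·sin(180°/24) = 53.05 mm); After the difference (first − rest): starting from the r=3.5 sphere, the r=10 sphere at (15, 9.5) misses the remaining region (no effect) — boundary = 21.32 mm; the cone at (-3.5, 10.5) (r1=10→r2=2.5) has section circumradius 5.950 here — a regular 24-gon (perimeter = 2·24·5.950·sin(180°/24) = 37.28 mm); Taking the union: the 2 present regions are separate (no shared area or edge), so areas and boundary lengths simply add and each stays a separate island — boundary = 58.60 mm; (whole slice rotated 15° about Z — lengths, areas and connectivity unchanged). So its perimeter = 58.60 mm. Layer 16 (z = 3.84): the r=3.5 sphere contributes a regular 24-gon of circumradius √(3.5²−0.34²) = 3.483 (perimeter = 2·24·3.483·sin(180°/24) = 21.82 mm); the r=10 sphere at (15, 9.5) slices to a regular 24-gon of circumradius 8.751 (√(r²−h²) with h=4.84 from center) (perimeter = 2·24·8.751·sin(180°/24) = 54.83 mm); Subtracting the remaining from the first: starting from the r=3.5 sphere, the r=10 sphere at (15, 9.5) misses the remaining region (no effect) — boundary = 21.82 mm; the cone at (-3.5, 10.5): at t=0.480 of its height the radius interpolates to r₁+(r₂−r₁)t = 6.400, giving a regular 24-gon of that circumradius (perimeter = 2·24·6.400·sin(180°/24) = 40.10 mm); Taking the union: the 2 present regions are separate (no shared area or edge), so areas and boundary lengths simply add and each stays a separate island — boundary = 61.92 mm; (whole slice rotated 15° about Z — lengths, areas and connectivity unchanged). So its perimeter = 61.92 mm. Layer 16 is larger (61.92 vs 58.60 mm).

layer 16 (z = 3.84 mm)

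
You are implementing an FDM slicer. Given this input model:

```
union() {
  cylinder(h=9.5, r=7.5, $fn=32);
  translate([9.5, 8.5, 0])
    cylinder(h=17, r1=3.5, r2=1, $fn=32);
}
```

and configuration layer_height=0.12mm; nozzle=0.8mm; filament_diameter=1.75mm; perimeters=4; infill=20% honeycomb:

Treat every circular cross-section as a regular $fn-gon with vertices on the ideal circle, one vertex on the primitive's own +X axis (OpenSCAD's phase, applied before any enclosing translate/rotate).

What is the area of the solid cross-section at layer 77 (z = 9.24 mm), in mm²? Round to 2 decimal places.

189.89 mm²

At z = 9.24 mm: the r=7.5 cylinder contributes a regular 32-gon of circumradius 7.5 (area = (32/2)·7.500²·sin(360°/32) = 175.58 mm²); the cone at (9.5, 8.5) (r1=3.5→r2=1) has section circumradius 2.141 here — a regular 32-gon (area = (32/2)·2.141²·sin(360°/32) = 14.31 mm²); Combining (union): the 2 present regions are separate (no shared area or edge), so areas and boundary lengths simply add and each stays a separate island — area = 189.89 mm². Overall, the cross-section has 2 separate islands. Net area = 189.89 mm².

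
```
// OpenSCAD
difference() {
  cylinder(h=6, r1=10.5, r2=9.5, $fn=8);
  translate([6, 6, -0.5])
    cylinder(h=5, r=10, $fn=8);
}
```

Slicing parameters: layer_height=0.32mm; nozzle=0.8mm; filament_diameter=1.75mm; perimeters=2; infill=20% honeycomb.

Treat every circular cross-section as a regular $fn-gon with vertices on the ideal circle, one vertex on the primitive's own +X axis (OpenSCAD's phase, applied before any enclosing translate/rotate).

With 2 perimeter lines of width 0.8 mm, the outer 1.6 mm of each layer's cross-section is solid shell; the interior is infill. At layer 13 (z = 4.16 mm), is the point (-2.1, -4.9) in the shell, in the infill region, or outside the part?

At z = 4.16 mm: the cone: at t=0.693 of its height the radius interpolates to r₁+(r₂−r₁)t = 9.807, giving a regular 8-gon of that circumradius; the r=10 cylinder at (6, 6) gives a regular 8-gon of circumradius 10 (constant along its height); Subtracting the remaining from the first: starting from the cone, the r=10 cylinder at (6, 6) partially overlaps it — only the 124.23 mm² overlap (of its 282.84 mm²) is removed, clipping the outline — 1 connected region. Overall, the cross-section is a single solid region. The nearest boundary edge runs (-0.00, -9.81)→(-6.93, -6.93); distance from the point to it = 3.73 mm. The point is inside the cross-section and 3.73 mm from the nearest boundary — more than the 1.6 mm shell width (2 × 0.8), so it's in the infill interior.

infill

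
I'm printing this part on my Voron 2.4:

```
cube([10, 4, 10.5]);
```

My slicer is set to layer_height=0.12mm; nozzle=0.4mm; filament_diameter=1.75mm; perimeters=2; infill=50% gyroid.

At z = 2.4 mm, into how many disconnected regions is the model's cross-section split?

At z = 2.4 mm: the cube is present — its section is the full 10×4 rectangle. The result has 1 disconnected region.

1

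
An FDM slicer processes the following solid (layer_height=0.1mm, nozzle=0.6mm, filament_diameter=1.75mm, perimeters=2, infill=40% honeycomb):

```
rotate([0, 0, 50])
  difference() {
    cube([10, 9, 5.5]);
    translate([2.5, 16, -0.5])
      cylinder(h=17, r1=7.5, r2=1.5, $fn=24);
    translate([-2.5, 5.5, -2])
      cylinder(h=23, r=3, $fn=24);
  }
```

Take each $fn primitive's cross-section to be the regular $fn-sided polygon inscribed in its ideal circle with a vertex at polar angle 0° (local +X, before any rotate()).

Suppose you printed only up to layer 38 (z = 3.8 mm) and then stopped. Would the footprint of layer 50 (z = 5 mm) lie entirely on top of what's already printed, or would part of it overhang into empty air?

entirely on top

Compare the two slices. At z = 3.8: the cube (footprint 10×9) is included at this height (area 90.00 mm²); the cone at (2.5, 16): at t=0.253 of its height the radius interpolates to r₁+(r₂−r₁)t = 5.982, giving a regular 24-gon of that circumradius (area = (24/2)·5.982²·sin(360°/24) = 111.15 mm²); the cylinder at (-2.5, 5.5): section is a regular 24-gon, circumradius r=3 (area = (24/2)·3.000²·sin(360°/24) = 27.95 mm²); After the difference (first − rest): starting from the 10×9 cube (90.00 mm²), the cone at (2.5, 16) misses the remaining region (no effect); the r=3 cylinder at (-2.5, 5.5) partially overlaps it — only the 1.07 mm² overlap (of its 27.95 mm²) is removed, clipping the outline — area = 88.93 mm²; (whole slice rotated 50° about Z — lengths, areas and connectivity unchanged). At z = 5: the cube (footprint 10×9) is included at this height (area 90.00 mm²); the cone at (2.5, 16) contributes a regular 24-gon of circumradius 5.559 (interpolated between r1=7.5 and r2=1.5 at t=0.324) (area = (24/2)·5.559²·sin(360°/24) = 95.97 mm²); the cylinder at (-2.5, 5.5): section is a regular 24-gon, circumradius r=3 (area = (24/2)·3.000²·sin(360°/24) = 27.95 mm²); After the difference (first − rest): starting from the 10×9 cube (90.00 mm²), the cone at (2.5, 16) misses the remaining region (no effect); the r=3 cylinder at (-2.5, 5.5) partially overlaps it — only the 1.07 mm² overlap (of its 27.95 mm²) is removed, clipping the outline — area = 88.93 mm²; (rotated 50° about Z; rotation is an isometry so areas/perimeters/island counts are preserved). Checking containment: the cross-section at z = 5 is a subset of the cross-section at z = 3.8.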